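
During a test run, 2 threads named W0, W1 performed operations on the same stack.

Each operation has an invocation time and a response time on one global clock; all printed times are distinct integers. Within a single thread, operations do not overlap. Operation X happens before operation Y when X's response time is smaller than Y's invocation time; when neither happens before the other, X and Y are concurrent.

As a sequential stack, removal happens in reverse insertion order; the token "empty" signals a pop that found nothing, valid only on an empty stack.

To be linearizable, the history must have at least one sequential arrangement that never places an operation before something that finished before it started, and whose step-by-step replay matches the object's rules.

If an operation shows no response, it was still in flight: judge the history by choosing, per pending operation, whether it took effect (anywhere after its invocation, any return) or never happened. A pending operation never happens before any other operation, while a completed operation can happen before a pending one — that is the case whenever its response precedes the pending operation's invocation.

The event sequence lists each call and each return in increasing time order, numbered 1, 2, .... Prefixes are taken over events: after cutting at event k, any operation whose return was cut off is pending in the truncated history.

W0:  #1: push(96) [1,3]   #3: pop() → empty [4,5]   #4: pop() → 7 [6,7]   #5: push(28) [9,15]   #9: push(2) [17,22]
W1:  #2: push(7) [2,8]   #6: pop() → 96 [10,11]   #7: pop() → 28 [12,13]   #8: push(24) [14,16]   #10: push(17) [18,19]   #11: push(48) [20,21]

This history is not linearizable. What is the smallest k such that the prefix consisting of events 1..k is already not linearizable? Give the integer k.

5

one valid order for events 1..4 is #1:
1. #1 push(96), leaving stack <96>
include event 5 — #3 responding at 5 — and every candidate order breaks
completion choices over the 1 pending operation (#2) were checked; none helps
one such order, #1, #3 (pending dropped), breaks at step 2 where #3 pop() → empty is illegal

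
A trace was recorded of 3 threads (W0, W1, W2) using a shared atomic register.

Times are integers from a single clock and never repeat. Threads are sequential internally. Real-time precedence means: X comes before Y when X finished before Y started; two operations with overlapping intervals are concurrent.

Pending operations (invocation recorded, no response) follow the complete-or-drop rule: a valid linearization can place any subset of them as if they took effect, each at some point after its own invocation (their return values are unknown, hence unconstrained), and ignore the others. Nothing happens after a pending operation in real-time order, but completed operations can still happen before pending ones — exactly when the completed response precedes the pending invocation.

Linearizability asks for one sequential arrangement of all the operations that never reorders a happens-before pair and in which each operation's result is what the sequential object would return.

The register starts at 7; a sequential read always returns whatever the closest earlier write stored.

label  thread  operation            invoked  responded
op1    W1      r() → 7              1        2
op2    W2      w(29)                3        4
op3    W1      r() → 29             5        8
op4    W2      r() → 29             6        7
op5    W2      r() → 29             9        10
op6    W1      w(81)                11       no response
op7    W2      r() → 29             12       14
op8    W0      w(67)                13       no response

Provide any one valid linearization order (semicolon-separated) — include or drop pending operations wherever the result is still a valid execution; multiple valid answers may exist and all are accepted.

op1; op2; op3; op4; op5; op7

step 1: op1 r() → 7 — value 7
step 2: op2 w(29) — value 29
step 3: op3 r() → 29 — value 29
step 4: op4 r() → 29 — value 29
step 5: op5 r() → 29 — value 29
step 6: op7 r() → 29 — value 29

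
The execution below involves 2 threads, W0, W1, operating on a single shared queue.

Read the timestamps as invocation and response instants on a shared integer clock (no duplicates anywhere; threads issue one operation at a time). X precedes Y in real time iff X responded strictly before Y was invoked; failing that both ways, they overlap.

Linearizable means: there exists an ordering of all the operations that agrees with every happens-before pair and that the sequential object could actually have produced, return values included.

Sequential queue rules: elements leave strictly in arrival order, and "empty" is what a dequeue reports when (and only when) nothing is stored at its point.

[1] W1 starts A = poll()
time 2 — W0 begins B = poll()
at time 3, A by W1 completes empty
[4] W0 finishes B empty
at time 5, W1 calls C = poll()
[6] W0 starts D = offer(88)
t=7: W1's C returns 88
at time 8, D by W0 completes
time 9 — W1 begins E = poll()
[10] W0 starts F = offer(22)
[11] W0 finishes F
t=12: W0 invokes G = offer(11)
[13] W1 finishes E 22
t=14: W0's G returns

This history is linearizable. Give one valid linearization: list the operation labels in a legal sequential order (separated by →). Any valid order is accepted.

1. A poll() → empty, leaving queue <>
2. B poll() → empty, leaving queue <>
3. D offer(88), leaving queue <88>
4. C poll() → 88, leaving queue <>
5. F offer(22), leaving queue <22>
6. E poll() → 22, leaving queue <>
7. G offer(11), leaving queue <11>

A → B → D → C → F → E → G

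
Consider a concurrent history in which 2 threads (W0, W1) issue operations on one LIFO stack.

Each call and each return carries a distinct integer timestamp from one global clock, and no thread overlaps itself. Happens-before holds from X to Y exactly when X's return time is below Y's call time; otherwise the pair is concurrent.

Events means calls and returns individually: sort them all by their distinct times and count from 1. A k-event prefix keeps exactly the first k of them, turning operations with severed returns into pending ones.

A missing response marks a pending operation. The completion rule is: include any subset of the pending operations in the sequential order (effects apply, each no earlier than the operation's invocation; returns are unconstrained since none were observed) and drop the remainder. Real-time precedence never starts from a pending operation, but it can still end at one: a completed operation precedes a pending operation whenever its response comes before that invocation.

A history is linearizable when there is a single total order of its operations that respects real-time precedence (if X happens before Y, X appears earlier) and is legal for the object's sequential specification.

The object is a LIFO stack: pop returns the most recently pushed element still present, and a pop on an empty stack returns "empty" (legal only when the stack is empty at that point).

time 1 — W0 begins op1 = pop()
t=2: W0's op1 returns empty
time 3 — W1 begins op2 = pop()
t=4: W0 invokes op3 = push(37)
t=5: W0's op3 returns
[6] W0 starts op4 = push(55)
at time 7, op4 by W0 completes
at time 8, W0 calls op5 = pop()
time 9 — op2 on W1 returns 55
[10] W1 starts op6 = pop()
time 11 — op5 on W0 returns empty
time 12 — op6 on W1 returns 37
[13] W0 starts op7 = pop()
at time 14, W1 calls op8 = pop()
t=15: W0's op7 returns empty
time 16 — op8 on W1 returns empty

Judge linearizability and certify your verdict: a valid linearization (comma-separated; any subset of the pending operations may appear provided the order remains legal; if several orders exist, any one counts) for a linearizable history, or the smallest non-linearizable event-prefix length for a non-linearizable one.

linearizable — witness: op1, op3, op4, op2, op6, op5, op7, op8

after step 1 (op1 pop() → empty): stack <>
after step 2 (op3 push(37)): stack <37>
after step 3 (op4 push(55)): stack <37,55>
after step 4 (op2 pop() → 55): stack <37>
after step 5 (op6 pop() → 37): stack <>
after step 6 (op5 pop() → empty): stack <>
after step 7 (op7 pop() → empty): stack <>
after step 8 (op8 pop() → empty): stack <>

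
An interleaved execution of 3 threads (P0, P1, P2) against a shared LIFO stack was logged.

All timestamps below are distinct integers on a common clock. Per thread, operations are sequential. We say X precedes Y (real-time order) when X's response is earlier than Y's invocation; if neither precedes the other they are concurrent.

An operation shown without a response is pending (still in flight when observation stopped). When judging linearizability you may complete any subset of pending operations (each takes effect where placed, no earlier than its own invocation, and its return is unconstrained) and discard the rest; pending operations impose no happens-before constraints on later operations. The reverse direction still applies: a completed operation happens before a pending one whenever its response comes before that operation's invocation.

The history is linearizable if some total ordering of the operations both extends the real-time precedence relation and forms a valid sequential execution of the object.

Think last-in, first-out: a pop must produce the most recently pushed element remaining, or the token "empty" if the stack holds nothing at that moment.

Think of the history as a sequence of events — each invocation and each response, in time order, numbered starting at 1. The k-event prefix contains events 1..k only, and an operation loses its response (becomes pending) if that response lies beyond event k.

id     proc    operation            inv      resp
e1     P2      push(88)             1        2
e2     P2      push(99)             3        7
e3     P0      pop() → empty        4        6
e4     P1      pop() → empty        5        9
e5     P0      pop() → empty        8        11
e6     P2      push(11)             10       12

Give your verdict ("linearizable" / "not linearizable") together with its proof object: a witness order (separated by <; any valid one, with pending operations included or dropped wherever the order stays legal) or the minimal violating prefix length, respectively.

not linearizable — minimal violating prefix: 9 events

already the first 9 events (up to e4's response at time 9) admit no linearization; the first 8 still do
all 6 real-time-respecting orders fail — 4 completed LIFO stack operations, no legal replay
every completion of the 1 pending operation (e5) was checked; none linearizes
take e1, e2, e3, e4 (pending dropped): step 3 already fails, because e3 pop() → empty cannot occur there
take e1, e2, e4, e3 (pending dropped): step 3 already fails, because e4 pop() → empty cannot occur there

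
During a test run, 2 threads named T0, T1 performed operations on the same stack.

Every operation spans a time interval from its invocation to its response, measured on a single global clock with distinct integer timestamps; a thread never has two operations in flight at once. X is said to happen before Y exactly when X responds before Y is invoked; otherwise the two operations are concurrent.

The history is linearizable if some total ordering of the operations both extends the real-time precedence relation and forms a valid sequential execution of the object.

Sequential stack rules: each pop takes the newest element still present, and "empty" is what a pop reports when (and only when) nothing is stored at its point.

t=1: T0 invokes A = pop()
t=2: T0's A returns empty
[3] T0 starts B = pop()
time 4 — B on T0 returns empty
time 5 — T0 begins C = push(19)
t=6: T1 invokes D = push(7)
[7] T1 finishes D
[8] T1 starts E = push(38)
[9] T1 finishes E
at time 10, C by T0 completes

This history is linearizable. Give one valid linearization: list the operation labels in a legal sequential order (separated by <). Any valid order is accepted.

A < B < C < D < E

after step 1 (A pop() → empty): stack <>
after step 2 (B pop() → empty): stack <>
after step 3 (C push(19)): stack <19>
after step 4 (D push(7)): stack <19,7>
after step 5 (E push(38)): stack <19,7,38>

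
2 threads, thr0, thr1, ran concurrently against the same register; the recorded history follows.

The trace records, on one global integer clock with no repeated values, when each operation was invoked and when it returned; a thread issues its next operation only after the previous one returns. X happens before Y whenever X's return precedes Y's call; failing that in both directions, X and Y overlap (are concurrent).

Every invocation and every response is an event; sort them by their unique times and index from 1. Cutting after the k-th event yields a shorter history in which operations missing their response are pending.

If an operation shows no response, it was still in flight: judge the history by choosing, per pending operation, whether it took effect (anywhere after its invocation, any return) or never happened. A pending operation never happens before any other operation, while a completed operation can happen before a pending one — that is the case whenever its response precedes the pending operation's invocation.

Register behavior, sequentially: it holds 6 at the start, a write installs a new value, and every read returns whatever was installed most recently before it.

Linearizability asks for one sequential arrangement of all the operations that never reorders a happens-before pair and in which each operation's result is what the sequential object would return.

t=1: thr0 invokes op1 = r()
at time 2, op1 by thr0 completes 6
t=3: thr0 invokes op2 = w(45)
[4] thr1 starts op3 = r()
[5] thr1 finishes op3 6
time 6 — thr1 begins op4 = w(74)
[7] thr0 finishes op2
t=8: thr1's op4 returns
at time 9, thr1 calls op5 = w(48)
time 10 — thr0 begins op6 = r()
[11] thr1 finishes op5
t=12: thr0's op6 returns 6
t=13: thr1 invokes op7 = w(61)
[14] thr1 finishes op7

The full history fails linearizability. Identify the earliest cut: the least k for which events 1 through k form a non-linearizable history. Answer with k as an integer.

12

events 1..11 are linearizable; a witness order is op1, op3, op2, op4, op5:
step 1: op1 r() → 6 — value 6
step 2: op3 r() → 6 — value 6
step 3: op2 w(45) — value 45
step 4: op4 w(74) — value 74
step 5: op5 w(48) — value 48
event 12 — op6's response, time 12 — after it, nothing linearizes
one such order, op1, op2, op3, op4, op5, op6, breaks at step 3 where op3 r() → 6 is illegal
one such order, op1, op2, op3, op4, op6, op5, breaks at step 3 where op3 r() → 6 is illegal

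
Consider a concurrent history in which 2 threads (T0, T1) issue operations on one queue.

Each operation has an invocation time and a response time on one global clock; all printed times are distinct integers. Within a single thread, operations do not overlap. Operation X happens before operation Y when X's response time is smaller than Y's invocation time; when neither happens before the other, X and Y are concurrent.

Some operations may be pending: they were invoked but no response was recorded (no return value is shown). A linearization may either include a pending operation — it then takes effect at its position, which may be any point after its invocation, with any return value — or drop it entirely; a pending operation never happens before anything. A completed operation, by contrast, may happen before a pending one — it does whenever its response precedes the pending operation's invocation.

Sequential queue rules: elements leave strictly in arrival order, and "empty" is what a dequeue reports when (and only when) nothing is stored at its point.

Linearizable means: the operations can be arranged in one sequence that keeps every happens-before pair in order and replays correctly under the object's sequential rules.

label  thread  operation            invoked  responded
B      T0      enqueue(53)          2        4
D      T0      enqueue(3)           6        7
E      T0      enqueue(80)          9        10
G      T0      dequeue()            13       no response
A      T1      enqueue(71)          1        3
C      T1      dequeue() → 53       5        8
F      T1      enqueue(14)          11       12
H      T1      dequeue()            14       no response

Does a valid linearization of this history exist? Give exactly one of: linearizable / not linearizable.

witness order: B, A, C, D, E, F
1. B enqueue(53), leaving queue <53>
2. A enqueue(71), leaving queue <53,71>
3. C dequeue() → 53, leaving queue <71>
4. D enqueue(3), leaving queue <71,3>
5. E enqueue(80), leaving queue <71,3,80>
6. F enqueue(14), leaving queue <71,3,80,14>

linearizable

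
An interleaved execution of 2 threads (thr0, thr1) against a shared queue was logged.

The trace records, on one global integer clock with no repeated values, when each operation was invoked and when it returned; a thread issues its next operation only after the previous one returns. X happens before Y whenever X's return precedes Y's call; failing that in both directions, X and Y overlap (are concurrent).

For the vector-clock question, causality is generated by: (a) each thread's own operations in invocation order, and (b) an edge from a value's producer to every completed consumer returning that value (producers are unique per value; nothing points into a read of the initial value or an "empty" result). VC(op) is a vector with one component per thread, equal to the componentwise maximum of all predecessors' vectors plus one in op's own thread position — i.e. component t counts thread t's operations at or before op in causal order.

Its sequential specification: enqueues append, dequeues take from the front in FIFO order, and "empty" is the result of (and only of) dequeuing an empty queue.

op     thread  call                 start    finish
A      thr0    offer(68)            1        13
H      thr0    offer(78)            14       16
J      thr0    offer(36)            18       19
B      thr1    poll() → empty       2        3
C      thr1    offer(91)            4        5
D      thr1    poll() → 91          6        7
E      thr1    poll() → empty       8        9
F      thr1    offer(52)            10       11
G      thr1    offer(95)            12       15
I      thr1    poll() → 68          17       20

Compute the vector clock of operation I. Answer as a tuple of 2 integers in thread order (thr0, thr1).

(1, 7)

VC(B, invoked at 2): no causal predecessors; +1 on thr1 → (0, 1)
VC(A, invoked at 1): no causal predecessors; +1 on thr0 → (1, 0)
C, invoked 4, takes VC(B)=(0, 1) under max, adds 1 for thr1 → (0, 2)
H, invoked 14, takes VC(A)=(1, 0) under max, adds 1 for thr0 → (2, 0)
D, invoked 6, takes VC(C)=(0, 2) under max, adds 1 for thr1 → (0, 3)
J, invoked 18, takes VC(H)=(2, 0) under max, adds 1 for thr0 → (3, 0)
E, invoked 8, takes VC(D)=(0, 3) under max, adds 1 for thr1 → (0, 4)
F, invoked 10, takes VC(E)=(0, 4) under max, adds 1 for thr1 → (0, 5)
G, invoked 12, takes VC(F)=(0, 5) under max, adds 1 for thr1 → (0, 6)
I, invoked 17, takes VC(A)=(1, 0), VC(G)=(0, 6) under max, adds 1 for thr1 → (1, 7)
target: VC(I) = (1, 7)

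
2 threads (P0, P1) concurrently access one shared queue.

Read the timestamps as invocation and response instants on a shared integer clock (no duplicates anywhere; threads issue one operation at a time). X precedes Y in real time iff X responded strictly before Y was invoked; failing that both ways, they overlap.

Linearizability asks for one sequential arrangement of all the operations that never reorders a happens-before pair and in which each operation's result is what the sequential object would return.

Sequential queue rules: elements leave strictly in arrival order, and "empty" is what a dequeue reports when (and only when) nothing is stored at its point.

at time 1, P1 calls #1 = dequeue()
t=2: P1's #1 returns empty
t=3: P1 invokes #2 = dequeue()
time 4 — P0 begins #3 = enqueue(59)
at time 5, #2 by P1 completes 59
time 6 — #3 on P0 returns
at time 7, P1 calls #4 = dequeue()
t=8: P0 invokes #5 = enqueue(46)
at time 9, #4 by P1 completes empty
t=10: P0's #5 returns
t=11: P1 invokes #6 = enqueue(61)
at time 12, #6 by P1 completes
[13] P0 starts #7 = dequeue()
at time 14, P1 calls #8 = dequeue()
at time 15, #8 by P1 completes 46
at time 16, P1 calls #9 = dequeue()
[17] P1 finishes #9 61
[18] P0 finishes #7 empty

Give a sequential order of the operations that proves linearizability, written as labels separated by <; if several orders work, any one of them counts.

1. #1 dequeue() → empty, leaving queue <>
2. #3 enqueue(59), leaving queue <59>
3. #2 dequeue() → 59, leaving queue <>
4. #4 dequeue() → empty, leaving queue <>
5. #5 enqueue(46), leaving queue <46>
6. #6 enqueue(61), leaving queue <46,61>
7. #8 dequeue() → 46, leaving queue <61>
8. #9 dequeue() → 61, leaving queue <>
9. #7 dequeue() → empty, leaving queue <>

#1 < #3 < #2 < #4 < #5 < #6 < #8 < #9 < #7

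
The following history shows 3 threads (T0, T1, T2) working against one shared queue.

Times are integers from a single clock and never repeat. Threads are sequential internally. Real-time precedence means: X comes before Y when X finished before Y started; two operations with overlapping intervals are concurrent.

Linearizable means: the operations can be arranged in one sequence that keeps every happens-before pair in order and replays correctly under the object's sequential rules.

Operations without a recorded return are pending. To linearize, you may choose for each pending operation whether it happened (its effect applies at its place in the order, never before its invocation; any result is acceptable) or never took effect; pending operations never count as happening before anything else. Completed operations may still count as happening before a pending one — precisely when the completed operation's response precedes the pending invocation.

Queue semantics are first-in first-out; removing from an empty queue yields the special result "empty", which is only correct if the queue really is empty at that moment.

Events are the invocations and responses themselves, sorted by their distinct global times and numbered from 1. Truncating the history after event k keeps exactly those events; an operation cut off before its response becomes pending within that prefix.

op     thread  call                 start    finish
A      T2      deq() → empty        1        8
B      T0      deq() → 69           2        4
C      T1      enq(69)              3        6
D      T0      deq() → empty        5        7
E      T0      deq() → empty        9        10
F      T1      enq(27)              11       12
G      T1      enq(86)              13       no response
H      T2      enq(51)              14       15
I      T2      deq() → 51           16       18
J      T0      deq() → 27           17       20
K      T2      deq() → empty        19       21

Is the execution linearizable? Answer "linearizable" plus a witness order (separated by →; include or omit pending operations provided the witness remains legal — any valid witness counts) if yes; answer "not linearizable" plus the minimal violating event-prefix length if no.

linearizable — witness: A → C → B → D → E → F → H → J → I → K

1. A deq() → empty, leaving queue <>
2. C enq(69), leaving queue <69>
3. B deq() → 69, leaving queue <>
4. D deq() → empty, leaving queue <>
5. E deq() → empty, leaving queue <>
6. F enq(27), leaving queue <27>
7. H enq(51), leaving queue <27,51>
8. J deq() → 27, leaving queue <51>
9. I deq() → 51, leaving queue <>
10. K deq() → empty, leaving queue <>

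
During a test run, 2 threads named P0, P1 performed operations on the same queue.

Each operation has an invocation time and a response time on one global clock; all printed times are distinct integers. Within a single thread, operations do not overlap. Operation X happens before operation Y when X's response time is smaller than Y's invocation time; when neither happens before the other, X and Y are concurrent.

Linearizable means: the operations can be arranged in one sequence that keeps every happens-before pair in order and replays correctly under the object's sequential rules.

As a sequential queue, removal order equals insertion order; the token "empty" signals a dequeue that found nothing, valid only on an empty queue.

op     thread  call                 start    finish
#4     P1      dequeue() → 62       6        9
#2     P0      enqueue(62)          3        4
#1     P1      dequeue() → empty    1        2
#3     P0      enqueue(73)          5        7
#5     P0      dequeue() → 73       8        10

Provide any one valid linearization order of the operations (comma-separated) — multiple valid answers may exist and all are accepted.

#1, #2, #3, #4, #5

step 1: #1 dequeue() → empty — queue <>
step 2: #2 enqueue(62) — queue <62>
step 3: #3 enqueue(73) — queue <62,73>
step 4: #4 dequeue() → 62 — queue <73>
step 5: #5 dequeue() → 73 — queue <>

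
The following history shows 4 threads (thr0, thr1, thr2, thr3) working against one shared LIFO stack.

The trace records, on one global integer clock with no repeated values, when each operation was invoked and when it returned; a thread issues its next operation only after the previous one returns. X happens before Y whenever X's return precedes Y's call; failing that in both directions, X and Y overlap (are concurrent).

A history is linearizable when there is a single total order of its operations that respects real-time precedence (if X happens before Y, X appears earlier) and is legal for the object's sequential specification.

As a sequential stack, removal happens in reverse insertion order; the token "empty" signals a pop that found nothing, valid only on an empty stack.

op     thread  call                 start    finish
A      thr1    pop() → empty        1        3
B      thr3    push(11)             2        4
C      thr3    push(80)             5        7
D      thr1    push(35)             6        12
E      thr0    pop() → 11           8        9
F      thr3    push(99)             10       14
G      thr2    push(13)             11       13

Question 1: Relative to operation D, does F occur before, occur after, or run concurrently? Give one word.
F spans [10,14], D spans [6,12]
the intervals overlap in both directions

concurrent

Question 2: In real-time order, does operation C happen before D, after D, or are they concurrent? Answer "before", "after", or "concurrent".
C spans [5,7], D spans [6,12]
the intervals overlap in both directions

concurrent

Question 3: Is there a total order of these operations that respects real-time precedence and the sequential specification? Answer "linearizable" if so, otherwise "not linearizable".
the violation lands at event 9, E's response at time 9: events 1..8 linearize, events 1..9 do not
2 orders of the 4 completed LIFO stack ops respect real time; none is legal
every completion of the 1 pending operation (D) was checked; none linearizes
take A, B, C, E (pending dropped): step 4 already fails, because E pop() → 11 cannot occur there
take B, A, C, E (pending dropped): step 2 already fails, because A pop() → empty cannot occur there

not linearizable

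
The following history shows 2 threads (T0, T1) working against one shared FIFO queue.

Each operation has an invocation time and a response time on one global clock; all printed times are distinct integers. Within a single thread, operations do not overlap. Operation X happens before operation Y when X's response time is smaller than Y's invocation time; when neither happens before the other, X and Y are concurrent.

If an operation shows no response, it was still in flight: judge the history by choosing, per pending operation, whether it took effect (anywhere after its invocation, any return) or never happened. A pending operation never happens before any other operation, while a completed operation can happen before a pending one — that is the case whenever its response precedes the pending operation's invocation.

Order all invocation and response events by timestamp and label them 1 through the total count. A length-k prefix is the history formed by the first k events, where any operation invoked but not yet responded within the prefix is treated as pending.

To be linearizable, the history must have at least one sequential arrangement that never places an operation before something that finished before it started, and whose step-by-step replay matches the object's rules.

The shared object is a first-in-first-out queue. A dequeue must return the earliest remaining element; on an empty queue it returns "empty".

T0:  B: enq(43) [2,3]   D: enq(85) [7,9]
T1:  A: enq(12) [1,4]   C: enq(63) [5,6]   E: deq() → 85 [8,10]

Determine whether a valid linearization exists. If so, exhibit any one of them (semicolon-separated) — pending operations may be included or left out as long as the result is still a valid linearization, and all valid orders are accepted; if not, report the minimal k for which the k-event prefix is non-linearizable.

not linearizable — minimal violating prefix: 10 events

events 1..9 are fine; event 10 — the response of E at time 10 — makes the prefix non-linearizable
the 5 completed operations admit 4 real-time orders; each fails the FIFO queue replay
e.g. A, B, C, D, E: illegal at step 5, since E deq() → 85 cannot apply there
e.g. A, B, C, E, D: illegal at step 4, since E deq() → 85 cannot apply there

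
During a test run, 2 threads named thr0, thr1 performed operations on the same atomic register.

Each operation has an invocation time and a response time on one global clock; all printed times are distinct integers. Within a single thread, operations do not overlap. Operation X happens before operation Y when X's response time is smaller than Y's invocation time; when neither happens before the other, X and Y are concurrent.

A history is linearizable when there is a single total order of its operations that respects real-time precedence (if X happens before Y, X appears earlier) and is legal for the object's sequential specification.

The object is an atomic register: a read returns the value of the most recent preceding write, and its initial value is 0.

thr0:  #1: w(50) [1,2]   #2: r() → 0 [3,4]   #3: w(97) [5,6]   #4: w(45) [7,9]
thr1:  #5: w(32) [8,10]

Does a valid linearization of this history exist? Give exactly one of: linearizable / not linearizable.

through event 3 a valid linearization exists; event 4 (#2 responding at time 4) ends that
exhaustive check: the 2 completed atomic register ops admit one real-time order; illegal
take #1, #2: step 2 already fails, because #2 r() → 0 cannot occur there

not linearizable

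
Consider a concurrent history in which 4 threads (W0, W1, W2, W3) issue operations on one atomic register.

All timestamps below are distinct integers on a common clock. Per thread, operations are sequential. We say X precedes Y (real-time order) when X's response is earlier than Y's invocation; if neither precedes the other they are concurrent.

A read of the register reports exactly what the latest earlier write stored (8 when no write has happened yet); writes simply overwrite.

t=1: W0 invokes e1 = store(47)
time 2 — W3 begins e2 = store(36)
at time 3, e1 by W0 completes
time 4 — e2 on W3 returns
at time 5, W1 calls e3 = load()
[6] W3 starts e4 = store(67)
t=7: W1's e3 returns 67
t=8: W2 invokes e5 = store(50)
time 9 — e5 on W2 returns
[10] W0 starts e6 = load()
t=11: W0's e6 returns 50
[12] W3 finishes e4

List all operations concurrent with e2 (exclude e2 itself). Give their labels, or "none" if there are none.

e2 spans [2,4]: anything still running between times 2 and 4 counts as concurrent
e1 [1,3]: concurrent
e3 [5,7]: after
e4 [6,12]: after
e5 [8,9]: after
e6 [10,11]: after

e1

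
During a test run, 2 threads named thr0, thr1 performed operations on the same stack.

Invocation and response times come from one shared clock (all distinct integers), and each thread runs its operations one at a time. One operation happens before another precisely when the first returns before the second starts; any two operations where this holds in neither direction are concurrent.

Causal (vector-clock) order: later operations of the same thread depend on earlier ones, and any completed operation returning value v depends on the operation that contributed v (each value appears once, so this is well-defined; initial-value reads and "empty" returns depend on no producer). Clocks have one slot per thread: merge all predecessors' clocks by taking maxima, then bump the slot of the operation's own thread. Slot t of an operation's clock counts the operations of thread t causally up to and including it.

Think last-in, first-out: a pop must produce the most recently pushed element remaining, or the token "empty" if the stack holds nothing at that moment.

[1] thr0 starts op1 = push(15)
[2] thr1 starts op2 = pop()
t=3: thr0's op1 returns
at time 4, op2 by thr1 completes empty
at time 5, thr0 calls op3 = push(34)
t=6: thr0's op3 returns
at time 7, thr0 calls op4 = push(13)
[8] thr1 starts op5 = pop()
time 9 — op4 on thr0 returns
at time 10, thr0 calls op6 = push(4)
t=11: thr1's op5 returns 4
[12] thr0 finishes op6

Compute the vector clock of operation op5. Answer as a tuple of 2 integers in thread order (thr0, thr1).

(4, 2)

op2, invoked 2, has no incoming edges; only thr1's bump applies → (0, 1)
op1, invoked 1, has no incoming edges; only thr0's bump applies → (1, 0)
merge at op3 (invoked 5): VC(op1)=(1, 0), own-thread bump on thr0 → (2, 0)
merge at op4 (invoked 7): VC(op3)=(2, 0), own-thread bump on thr0 → (3, 0)
merge at op6 (invoked 10): VC(op4)=(3, 0), own-thread bump on thr0 → (4, 0)
merge at op5 (invoked 8): VC(op2)=(0, 1), VC(op6)=(4, 0), own-thread bump on thr1 → (4, 2)
target: VC(op5) = (4, 2)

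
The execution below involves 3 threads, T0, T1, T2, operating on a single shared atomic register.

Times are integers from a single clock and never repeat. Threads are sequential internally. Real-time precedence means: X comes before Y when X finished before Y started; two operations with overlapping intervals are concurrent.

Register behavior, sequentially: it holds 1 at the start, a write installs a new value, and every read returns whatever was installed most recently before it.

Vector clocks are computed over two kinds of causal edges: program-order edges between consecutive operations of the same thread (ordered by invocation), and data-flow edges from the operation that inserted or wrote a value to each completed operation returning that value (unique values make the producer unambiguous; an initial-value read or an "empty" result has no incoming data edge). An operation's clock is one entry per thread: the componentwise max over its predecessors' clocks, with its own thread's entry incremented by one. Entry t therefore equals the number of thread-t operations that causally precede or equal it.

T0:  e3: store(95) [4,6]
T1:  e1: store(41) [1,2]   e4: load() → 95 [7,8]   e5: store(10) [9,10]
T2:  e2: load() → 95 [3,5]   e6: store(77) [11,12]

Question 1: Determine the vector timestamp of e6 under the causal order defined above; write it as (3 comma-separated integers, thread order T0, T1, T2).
invoked at 1, e1 has no predecessors; its own T1 bump gives (0, 1, 0)
invoked at 4, e3 has no predecessors; its own T0 bump gives (1, 0, 0)
merge at e2 (invoked 3): VC(e3)=(1, 0, 0), own-thread bump on T2 → (1, 0, 1)
merge at e6 (invoked 11): VC(e2)=(1, 0, 1), own-thread bump on T2 → (1, 0, 2)
merge at e4 (invoked 7): VC(e1)=(0, 1, 0), VC(e3)=(1, 0, 0), own-thread bump on T1 → (1, 2, 0)
merge at e5 (invoked 9): VC(e4)=(1, 2, 0), own-thread bump on T1 → (1, 3, 0)
target: VC(e6) = (1, 0, 2)

(1, 0, 2)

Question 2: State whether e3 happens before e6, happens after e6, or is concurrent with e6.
e3 spans [4,6], e6 spans [11,12]
resp(e3)=6 < inv(e6)=11

before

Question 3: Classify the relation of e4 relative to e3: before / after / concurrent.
e4 spans [7,8], e3 spans [4,6]
resp(e3)=6 < inv(e4)=7

after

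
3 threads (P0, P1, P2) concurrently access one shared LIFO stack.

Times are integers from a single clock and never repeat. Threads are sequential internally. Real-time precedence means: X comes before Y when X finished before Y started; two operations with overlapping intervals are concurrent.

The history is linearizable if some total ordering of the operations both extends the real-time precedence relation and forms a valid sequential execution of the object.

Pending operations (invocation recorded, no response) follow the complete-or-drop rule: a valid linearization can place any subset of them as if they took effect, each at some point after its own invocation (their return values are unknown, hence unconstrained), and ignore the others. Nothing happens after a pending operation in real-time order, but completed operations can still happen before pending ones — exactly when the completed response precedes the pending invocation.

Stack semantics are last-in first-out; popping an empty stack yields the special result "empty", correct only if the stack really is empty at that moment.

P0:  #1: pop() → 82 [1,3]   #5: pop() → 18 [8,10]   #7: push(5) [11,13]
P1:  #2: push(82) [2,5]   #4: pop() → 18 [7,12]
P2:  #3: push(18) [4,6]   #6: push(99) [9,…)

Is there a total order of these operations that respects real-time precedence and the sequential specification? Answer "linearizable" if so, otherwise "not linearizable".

not linearizable

cut after 11 events: linearizable; cut after 12 events (#4 responds, time 12): not linearizable
all 6 real-time-respecting orders fail — 5 completed LIFO stack operations, no legal replay
every completion of the 2 pending operations (#6, #7) was checked; none linearizes
one such order, #1, #2, #3, #4, #5 (pending dropped), breaks at step 1 where #1 pop() → 82 is illegal
one such order, #1, #2, #3, #5, #4 (pending dropped), breaks at step 1 where #1 pop() → 82 is illegal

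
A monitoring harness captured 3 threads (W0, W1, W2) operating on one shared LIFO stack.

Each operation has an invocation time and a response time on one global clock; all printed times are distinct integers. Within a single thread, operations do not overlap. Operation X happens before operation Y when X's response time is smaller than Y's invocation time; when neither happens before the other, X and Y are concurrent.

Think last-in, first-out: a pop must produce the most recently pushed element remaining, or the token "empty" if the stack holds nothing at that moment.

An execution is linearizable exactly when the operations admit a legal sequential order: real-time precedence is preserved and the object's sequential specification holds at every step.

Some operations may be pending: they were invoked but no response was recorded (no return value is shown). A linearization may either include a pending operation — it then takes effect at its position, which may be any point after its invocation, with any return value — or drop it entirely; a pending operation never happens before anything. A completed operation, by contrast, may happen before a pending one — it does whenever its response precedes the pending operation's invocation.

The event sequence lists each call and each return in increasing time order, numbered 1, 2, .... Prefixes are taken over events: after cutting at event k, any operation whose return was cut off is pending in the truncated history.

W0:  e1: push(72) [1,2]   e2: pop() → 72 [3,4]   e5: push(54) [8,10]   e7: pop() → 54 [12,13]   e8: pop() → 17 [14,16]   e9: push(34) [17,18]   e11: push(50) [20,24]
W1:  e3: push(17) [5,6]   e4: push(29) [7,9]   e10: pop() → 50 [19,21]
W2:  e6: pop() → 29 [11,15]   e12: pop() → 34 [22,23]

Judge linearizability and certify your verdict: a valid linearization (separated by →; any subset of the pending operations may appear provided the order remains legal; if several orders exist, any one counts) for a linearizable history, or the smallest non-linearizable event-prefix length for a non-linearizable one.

linearizable — witness: e1 → e2 → e3 → e4 → e5 → e7 → e6 → e8 → e9 → e11 → e10 → e12

after step 1 (e1 push(72)): stack <72>
after step 2 (e2 pop() → 72): stack <>
after step 3 (e3 push(17)): stack <17>
after step 4 (e4 push(29)): stack <17,29>
after step 5 (e5 push(54)): stack <17,29,54>
after step 6 (e7 pop() → 54): stack <17,29>
after step 7 (e6 pop() → 29): stack <17>
after step 8 (e8 pop() → 17): stack <>
after step 9 (e9 push(34)): stack <34>
after step 10 (e11 push(50)): stack <34,50>
after step 11 (e10 pop() → 50): stack <34>
after step 12 (e12 pop() → 34): stack <>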